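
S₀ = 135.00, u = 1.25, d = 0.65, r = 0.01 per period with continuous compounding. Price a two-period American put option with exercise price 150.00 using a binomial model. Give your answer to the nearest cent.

34.13

Risk-neutral probability p = (e^0.01 − 0.65)/(1.25 − 0.65) = 0.3601/0.6000 = 0.6001
Terminal stock prices: S_uu = 210.9, S_ud = 109.7, S_dd = 57.04
Terminal payoffs (K − S): max(-60.94, 0) = 0, max(40.31, 0) = 40.31, max(92.96, 0) = 92.96
Node u (S = 168.8): continuation = e^(−0.01)·[0.6001·0.0000 + 0.3999·40.3125] = 15.9612; exercise value = 0.0000 ≤ continuation, so V_u = 15.9612
Node d (S = 87.75): continuation = e^(−0.01)·[0.6001·40.3125 + 0.3999·92.9625] = 60.7575; exercise value = 62.2500 > continuation, so V_d = 62.2500 (exercise)
Node 0 (S = 135): continuation = e^(−0.01)·[0.6001·15.9612 + 0.3999·62.2500] = 34.1298; exercise value = 15.0000 ≤ continuation, so V_0 = 34.1298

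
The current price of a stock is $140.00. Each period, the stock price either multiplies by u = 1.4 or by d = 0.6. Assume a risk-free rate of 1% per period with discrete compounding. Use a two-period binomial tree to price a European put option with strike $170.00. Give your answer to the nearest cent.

$53.53

Risk-neutral probability p = (1 + 0.01 − 0.6)/(1.4 − 0.6) = 0.4100/0.8000 = 0.5125
Terminal stock prices: S_uu = 274.4, S_ud = 117.6, S_dd = 50.4
Terminal payoffs (K − S): max(-104.4, 0) = 0, max(52.4, 0) = 52.4, max(119.6, 0) = 119.6
Node u (S = 196): V_u = 1/1.01·[0.5125·0.0000 + 0.4875·52.4000] = 25.2921
Node d (S = 84): V_d = 1/1.01·[0.5125·52.4000 + 0.4875·119.6000] = 84.3168
Node 0 (S = 140): V_0 = 1/1.01·[0.5125·25.2921 + 0.4875·84.3168] = 53.5313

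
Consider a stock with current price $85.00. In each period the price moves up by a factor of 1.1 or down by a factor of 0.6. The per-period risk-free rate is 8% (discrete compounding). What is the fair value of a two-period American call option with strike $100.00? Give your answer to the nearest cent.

Risk-neutral probability p = (1 + 0.08 − 0.6)/(1.1 − 0.6) = 0.4800/0.5000 = 0.9600
Terminal stock prices: S_uu = 102.9, S_ud = 56.1, S_dd = 30.6
Terminal payoffs (S − K): max(2.85, 0) = 2.85, max(-43.9, 0) = 0, max(-69.4, 0) = 0
Node u (S = 93.5): continuation = 1/1.08·[0.9600·2.8500 + 0.0400·0.0000] = 2.5333; exercise value = 0.0000 ≤ continuation, so V_u = 2.5333
Node d (S = 51): continuation = 1/1.08·[0.9600·0.0000 + 0.0400·0.0000] = 0.0000; exercise value = 0.0000 ≤ continuation, so V_d = 0.0000
Node 0 (S = 85): continuation = 1/1.08·[0.9600·2.5333 + 0.0400·0.0000] = 2.2519; exercise value = 0.0000 ≤ continuation, so V_0 = 2.2519

$2.25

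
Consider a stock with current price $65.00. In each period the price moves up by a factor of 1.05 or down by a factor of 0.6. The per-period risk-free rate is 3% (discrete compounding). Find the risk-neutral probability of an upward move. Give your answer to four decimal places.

p = 0.9556

Risk-neutral probability p = (1 + 0.03 − 0.6)/(1.05 − 0.6) = 0.4300/0.4500 = 0.9556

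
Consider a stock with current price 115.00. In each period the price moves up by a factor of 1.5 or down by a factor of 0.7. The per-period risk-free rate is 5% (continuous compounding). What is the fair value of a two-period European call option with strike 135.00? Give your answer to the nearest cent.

Risk-neutral probability p = (e^0.05 − 0.7)/(1.5 − 0.7) = 0.3513/0.8000 = 0.4391
Terminal stock prices: S_uu = 258.8, S_ud = 120.7, S_dd = 56.35
Terminal payoffs (S − K): max(123.8, 0) = 123.8, max(-14.25, 0) = 0, max(-78.65, 0) = 0
Node u (S = 172.5): V_u = e^(−0.05)·[0.4391·123.7500 + 0.5609·0.0000] = 51.6872
Node d (S = 80.5): V_d = e^(−0.05)·[0.4391·0.0000 + 0.5609·0.0000] = 0.0000
Node 0 (S = 115): V_0 = e^(−0.05)·[0.4391·51.6872 + 0.5609·0.0000] = 21.5884

21.59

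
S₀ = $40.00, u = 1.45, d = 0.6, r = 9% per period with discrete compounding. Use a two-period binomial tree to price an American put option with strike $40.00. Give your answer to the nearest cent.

$7.29

Risk-neutral probability p = (1 + 0.09 − 0.6)/(1.45 − 0.6) = 0.4900/0.8500 = 0.5765
Terminal stock prices: S_uu = 84.1, S_ud = 34.8, S_dd = 14.4
Terminal payoffs (K − S): max(-44.1, 0) = 0, max(5.2, 0) = 5.2, max(25.6, 0) = 25.6
Node u (S = 58): continuation = 1/1.09·[0.5765·0.0000 + 0.4235·5.2000] = 2.0205; exercise value = 0.0000 ≤ continuation, so V_u = 2.0205
Node d (S = 24): continuation = 1/1.09·[0.5765·5.2000 + 0.4235·25.6000] = 12.6972; exercise value = 16.0000 > continuation, so V_d = 16.0000 (exercise)
Node 0 (S = 40): continuation = 1/1.09·[0.5765·2.0205 + 0.4235·16.0000] = 7.2855; exercise value = 0.0000 ≤ continuation, so V_0 = 7.2855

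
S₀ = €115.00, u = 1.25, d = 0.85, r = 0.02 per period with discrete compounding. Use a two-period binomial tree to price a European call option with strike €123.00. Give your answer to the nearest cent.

€9.84

Risk-neutral probability p = (1 + 0.02 − 0.85)/(1.25 − 0.85) = 0.1700/0.4000 = 0.4250
Terminal stock prices: S_uu = 179.7, S_ud = 122.2, S_dd = 83.09
Terminal payoffs (S − K): max(56.69, 0) = 56.69, max(-0.8125, 0) = 0, max(-39.91, 0) = 0
Node u (S = 143.8): V_u = 1/1.02·[0.4250·56.6875 + 0.5750·0.0000] = 23.6198
Node d (S = 97.75): V_d = 1/1.02·[0.4250·0.0000 + 0.5750·0.0000] = 0.0000
Node 0 (S = 115): V_0 = 1/1.02·[0.4250·23.6198 + 0.5750·0.0000] = 9.8416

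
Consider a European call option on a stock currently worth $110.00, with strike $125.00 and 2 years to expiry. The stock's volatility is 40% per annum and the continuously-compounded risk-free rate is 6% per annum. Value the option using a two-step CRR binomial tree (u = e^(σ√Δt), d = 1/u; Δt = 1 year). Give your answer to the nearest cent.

CRR parameters: u = e^(σ√Δt) = e^(0.4·√1) = 1.4918, d = 1/u = 0.6703
Per-period rate: rΔt = 0.06·1 = 0.06, so R = e^0.06 = 1.0618
Risk-neutral probability p = (e^0.06 − 0.6703)/(1.4918 − 0.6703) = 0.3915/0.8215 = 0.4766
Terminal stock prices: S_uu = 244.8, S_ud = 110, S_dd = 49.43
Terminal payoffs (S − K): max(119.8, 0) = 119.8, max(-15, 0) = 0, max(-75.57, 0) = 0
Node u (S = 164.1): V_u = e^(−0.06)·[0.4766·119.8095 + 0.5234·0.0000] = 53.7742
Node d (S = 73.74): V_d = e^(−0.06)·[0.4766·0.0000 + 0.5234·0.0000] = 0.0000
Node 0 (S = 110): V_0 = e^(−0.06)·[0.4766·53.7742 + 0.5234·0.0000] = 24.1355

$24.14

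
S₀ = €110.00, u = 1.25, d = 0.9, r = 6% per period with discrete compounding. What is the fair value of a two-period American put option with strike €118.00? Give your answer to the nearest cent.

Risk-neutral probability p = (1 + 0.06 − 0.9)/(1.25 − 0.9) = 0.1600/0.3500 = 0.4571
Terminal stock prices: S_uu = 171.9, S_ud = 123.8, S_dd = 89.1
Terminal payoffs (K − S): max(-53.88, 0) = 0, max(-5.75, 0) = 0, max(28.9, 0) = 28.9
Node u (S = 137.5): continuation = 1/1.06·[0.4571·0.0000 + 0.5429·0.0000] = 0.0000; exercise value = 0.0000 ≤ continuation, so V_u = 0.0000
Node d (S = 99): continuation = 1/1.06·[0.4571·0.0000 + 0.5429·28.9000] = 14.8005; exercise value = 19.0000 > continuation, so V_d = 19.0000 (exercise)
Node 0 (S = 110): continuation = 1/1.06·[0.4571·0.0000 + 0.5429·19.0000] = 9.7305; exercise value = 8.0000 ≤ continuation, so V_0 = 9.7305

€9.73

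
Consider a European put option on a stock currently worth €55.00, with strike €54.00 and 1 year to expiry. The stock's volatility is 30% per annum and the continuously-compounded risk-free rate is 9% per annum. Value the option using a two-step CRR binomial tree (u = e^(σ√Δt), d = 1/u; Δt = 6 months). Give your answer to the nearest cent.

CRR parameters: u = e^(σ√Δt) = e^(0.3·√0.5) = 1.2363, d = 1/u = 0.8089
Per-period rate: rΔt = 0.09·0.5 = 0.045, so R = e^0.045 = 1.0460
Risk-neutral probability p = (e^0.045 − 0.8089)/(1.2363 − 0.8089) = 0.2372/0.4275 = 0.5548
Terminal stock prices: S_uu = 84.07, S_ud = 55, S_dd = 35.98
Terminal payoffs (K − S): max(-30.07, 0) = 0, max(-1, 0) = 0, max(18.02, 0) = 18.02
Node u (S = 68): V_u = e^(−0.045)·[0.5548·0.0000 + 0.4452·0.0000] = 0.0000
Node d (S = 44.49): V_d = e^(−0.045)·[0.5548·0.0000 + 0.4452·18.0162] = 7.6671
Node 0 (S = 55): V_0 = e^(−0.045)·[0.5548·0.0000 + 0.4452·7.6671] = 3.2629

€3.26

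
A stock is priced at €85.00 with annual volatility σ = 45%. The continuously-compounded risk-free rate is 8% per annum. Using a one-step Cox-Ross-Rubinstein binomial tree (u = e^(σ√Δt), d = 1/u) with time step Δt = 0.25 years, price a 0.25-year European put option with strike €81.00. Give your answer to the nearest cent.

€6.58

CRR parameters: u = e^(σ√Δt) = e^(0.45·√0.25) = 1.2523, d = 1/u = 0.7985
Per-period rate: rΔt = 0.08·0.25 = 0.02, so R = e^0.02 = 1.0202
Risk-neutral probability p = (e^0.02 − 0.7985)/(1.2523 − 0.7985) = 0.2217/0.4538 = 0.4885
Terminal stock prices: S_u = 106.4, S_d = 67.87
Terminal payoffs (K − S): max(-25.45, 0) = 0, max(13.13, 0) = 13.13
Node 0 (S = 85): V_0 = e^(−0.02)·[0.4885·0.0000 + 0.5115·13.1261] = 6.5810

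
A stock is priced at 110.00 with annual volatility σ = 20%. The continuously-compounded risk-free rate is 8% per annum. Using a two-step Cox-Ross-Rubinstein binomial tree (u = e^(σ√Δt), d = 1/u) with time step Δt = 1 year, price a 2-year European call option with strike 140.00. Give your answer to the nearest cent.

CRR parameters: u = e^(σ√Δt) = e^(0.2·√1) = 1.2214, d = 1/u = 0.8187
Per-period rate: rΔt = 0.08·1 = 0.08, so R = e^0.08 = 1.0833
Risk-neutral probability p = (e^0.08 − 0.8187)/(1.2214 − 0.8187) = 0.2646/0.4027 = 0.6570
Terminal stock prices: S_uu = 164.1, S_ud = 110, S_dd = 73.74
Terminal payoffs (S − K): max(24.1, 0) = 24.1, max(-30, 0) = 0, max(-66.26, 0) = 0
Node u (S = 134.4): V_u = e^(−0.08)·[0.6570·24.1007 + 0.3430·0.0000] = 14.6168
Node d (S = 90.06): V_d = e^(−0.08)·[0.6570·0.0000 + 0.3430·0.0000] = 0.0000
Node 0 (S = 110): V_0 = e^(−0.08)·[0.6570·14.6168 + 0.3430·0.0000] = 8.8649

8.86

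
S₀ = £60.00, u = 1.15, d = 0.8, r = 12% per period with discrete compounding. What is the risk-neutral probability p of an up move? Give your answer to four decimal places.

Risk-neutral probability p = (1 + 0.12 − 0.8)/(1.15 − 0.8) = 0.3200/0.3500 = 0.9143

p = 0.9143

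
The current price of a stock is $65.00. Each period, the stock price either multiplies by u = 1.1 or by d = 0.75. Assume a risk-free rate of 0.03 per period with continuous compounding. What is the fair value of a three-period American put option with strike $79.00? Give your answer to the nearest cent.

$14.00

Risk-neutral probability p = (e^0.03 − 0.75)/(1.1 − 0.75) = 0.2805/0.3500 = 0.8013
Terminal stock prices: S_uuu = 86.52, S_uud = 58.99, S_udd = 40.22, S_ddd = 27.42
Terminal payoffs (K − S): max(-7.515, 0) = 0, max(20.01, 0) = 20.01, max(38.78, 0) = 38.78, max(51.58, 0) = 51.58
Node uu (S = 78.65): continuation = e^(−0.03)·[0.8013·0.0000 + 0.1987·20.0125] = 3.8590; exercise value = 0.3500 ≤ continuation, so V_uu = 3.8590
Node ud (S = 53.62): continuation = e^(−0.03)·[0.8013·20.0125 + 0.1987·38.7812] = 23.0402; exercise value = 25.3750 > continuation, so V_ud = 25.3750 (exercise)
Node dd (S = 36.56): continuation = e^(−0.03)·[0.8013·38.7812 + 0.1987·51.5781] = 40.1027; exercise value = 42.4375 > continuation, so V_dd = 42.4375 (exercise)
Node u (S = 71.5): continuation = e^(−0.03)·[0.8013·3.8590 + 0.1987·25.3750] = 7.8938; exercise value = 7.5000 ≤ continuation, so V_u = 7.8938
Node d (S = 48.75): continuation = e^(−0.03)·[0.8013·25.3750 + 0.1987·42.4375] = 27.9152; exercise value = 30.2500 > continuation, so V_d = 30.2500 (exercise)
Node 0 (S = 65): continuation = e^(−0.03)·[0.8013·7.8938 + 0.1987·30.2500] = 11.9715; exercise value = 14.0000 > continuation, so V_0 = 14.0000 (exercise)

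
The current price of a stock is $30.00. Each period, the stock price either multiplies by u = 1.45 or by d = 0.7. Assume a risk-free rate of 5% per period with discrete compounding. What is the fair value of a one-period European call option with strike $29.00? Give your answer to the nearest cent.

Risk-neutral probability p = (1 + 0.05 − 0.7)/(1.45 − 0.7) = 0.3500/0.7500 = 0.4667
Terminal stock prices: S_u = 43.5, S_d = 21
Terminal payoffs (S − K): max(14.5, 0) = 14.5, max(-8, 0) = 0
Node 0 (S = 30): V_0 = 1/1.05·[0.4667·14.5000 + 0.5333·0.0000] = 6.4444

$6.44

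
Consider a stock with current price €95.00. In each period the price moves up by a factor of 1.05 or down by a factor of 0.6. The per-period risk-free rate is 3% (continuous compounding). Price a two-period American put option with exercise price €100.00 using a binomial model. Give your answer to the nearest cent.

Risk-neutral probability p = (e^0.03 − 0.6)/(1.05 − 0.6) = 0.4305/0.4500 = 0.9566
Terminal stock prices: S_uu = 104.7, S_ud = 59.85, S_dd = 34.2
Terminal payoffs (K − S): max(-4.737, 0) = 0, max(40.15, 0) = 40.15, max(65.8, 0) = 65.8
Node u (S = 99.75): continuation = e^(−0.03)·[0.9566·0.0000 + 0.0434·40.1500] = 1.6924; exercise value = 0.2500 ≤ continuation, so V_u = 1.6924
Node d (S = 57): continuation = e^(−0.03)·[0.9566·40.1500 + 0.0434·65.8000] = 40.0446; exercise value = 43.0000 > continuation, so V_d = 43.0000 (exercise)
Node 0 (S = 95): continuation = e^(−0.03)·[0.9566·1.6924 + 0.0434·43.0000] = 3.3835; exercise value = 5.0000 > continuation, so V_0 = 5.0000 (exercise)

€5.00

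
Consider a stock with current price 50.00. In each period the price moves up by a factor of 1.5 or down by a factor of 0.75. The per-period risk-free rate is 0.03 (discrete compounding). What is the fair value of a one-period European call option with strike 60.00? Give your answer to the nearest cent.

5.44

Risk-neutral probability p = (1 + 0.03 − 0.75)/(1.5 − 0.75) = 0.2800/0.7500 = 0.3733
Terminal stock prices: S_u = 75, S_d = 37.5
Terminal payoffs (S − K): max(15, 0) = 15, max(-22.5, 0) = 0
Node 0 (S = 50): V_0 = 1/1.03·[0.3733·15.0000 + 0.6267·0.0000] = 5.4369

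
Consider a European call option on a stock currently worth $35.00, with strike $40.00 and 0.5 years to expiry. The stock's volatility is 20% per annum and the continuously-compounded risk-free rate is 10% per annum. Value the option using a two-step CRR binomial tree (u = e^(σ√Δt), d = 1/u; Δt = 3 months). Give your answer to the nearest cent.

$0.95

CRR parameters: u = e^(σ√Δt) = e^(0.2·√0.25) = 1.1052, d = 1/u = 0.9048
Per-period rate: rΔt = 0.1·0.25 = 0.025, so R = e^0.025 = 1.0253
Risk-neutral probability p = (e^0.025 − 0.9048)/(1.1052 − 0.9048) = 0.1205/0.2003 = 0.6014
Terminal stock prices: S_uu = 42.75, S_ud = 35, S_dd = 28.66
Terminal payoffs (S − K): max(2.749, 0) = 2.749, max(-5, 0) = 0, max(-11.34, 0) = 0
Node u (S = 38.68): V_u = e^(−0.025)·[0.6014·2.7491 + 0.3986·0.0000] = 1.6124
Node d (S = 31.67): V_d = e^(−0.025)·[0.6014·0.0000 + 0.3986·0.0000] = 0.0000
Node 0 (S = 35): V_0 = e^(−0.025)·[0.6014·1.6124 + 0.3986·0.0000] = 0.9458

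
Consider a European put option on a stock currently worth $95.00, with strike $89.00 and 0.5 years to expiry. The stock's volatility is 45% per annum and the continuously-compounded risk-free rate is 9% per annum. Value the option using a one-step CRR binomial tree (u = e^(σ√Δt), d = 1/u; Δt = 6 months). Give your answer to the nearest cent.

$9.66

CRR parameters: u = e^(σ√Δt) = e^(0.45·√0.5) = 1.3746, d = 1/u = 0.7275
Per-period rate: rΔt = 0.09·0.5 = 0.045, so R = e^0.045 = 1.0460
Risk-neutral probability p = (e^0.045 − 0.7275)/(1.3746 − 0.7275) = 0.3186/0.6472 = 0.4922
Terminal stock prices: S_u = 130.6, S_d = 69.11
Terminal payoffs (K − S): max(-41.59, 0) = 0, max(19.89, 0) = 19.89
Node 0 (S = 95): V_0 = e^(−0.045)·[0.4922·0.0000 + 0.5078·19.8914] = 9.6557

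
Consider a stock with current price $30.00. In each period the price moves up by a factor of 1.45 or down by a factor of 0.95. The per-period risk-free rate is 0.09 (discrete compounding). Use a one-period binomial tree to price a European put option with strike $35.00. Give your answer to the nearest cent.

Risk-neutral probability p = (1 + 0.09 − 0.95)/(1.45 − 0.95) = 0.1400/0.5000 = 0.2800
Terminal stock prices: S_u = 43.5, S_d = 28.5
Terminal payoffs (K − S): max(-8.5, 0) = 0, max(6.5, 0) = 6.5
Node 0 (S = 30): V_0 = 1/1.09·[0.2800·0.0000 + 0.7200·6.5000] = 4.2936

$4.29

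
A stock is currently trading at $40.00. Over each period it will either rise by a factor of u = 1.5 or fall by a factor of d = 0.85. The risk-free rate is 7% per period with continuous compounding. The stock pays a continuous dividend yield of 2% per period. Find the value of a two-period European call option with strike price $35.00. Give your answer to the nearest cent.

Per-period risk-free factor R = e^0.07 = 1.0725; dividend-adjusted growth = e^(0.07−0.02) = 1.0513.
Risk-neutral probability p = (1.0513 − 0.85)/(1.5 − 0.85) = 0.2013/0.6500 = 0.3096
Terminal stock prices: S_uu = 90, S_ud = 51, S_dd = 28.9
Terminal payoffs (S − K): max(55, 0) = 55, max(16, 0) = 16, max(-6.1, 0) = 0
Node u (S = 60): V_u = e^(−0.07)·[0.3096·55.0000 + 0.6904·16.0000] = 26.1781
Node d (S = 34): V_d = e^(−0.07)·[0.3096·16.0000 + 0.6904·0.0000] = 4.6194
Node 0 (S = 40): V_0 = e^(−0.07)·[0.3096·26.1781 + 0.6904·4.6194] = 10.5314

$10.53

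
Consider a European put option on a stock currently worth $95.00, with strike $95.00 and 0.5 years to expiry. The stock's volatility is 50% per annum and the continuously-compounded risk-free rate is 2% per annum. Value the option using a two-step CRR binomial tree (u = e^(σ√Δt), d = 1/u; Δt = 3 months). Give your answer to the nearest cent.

CRR parameters: u = e^(σ√Δt) = e^(0.5·√0.25) = 1.2840, d = 1/u = 0.7788
Per-period rate: rΔt = 0.02·0.25 = 0.005, so R = e^0.005 = 1.0050
Risk-neutral probability p = (e^0.005 − 0.7788)/(1.2840 − 0.7788) = 0.2262/0.5052 = 0.4477
Terminal stock prices: S_uu = 156.6, S_ud = 95, S_dd = 57.62
Terminal payoffs (K − S): max(-61.63, 0) = 0, max(0, 0) = 0, max(37.38, 0) = 37.38
Node u (S = 122): V_u = e^(−0.005)·[0.4477·0.0000 + 0.5523·0.0000] = 0.0000
Node d (S = 73.99): V_d = e^(−0.005)·[0.4477·0.0000 + 0.5523·37.3796] = 20.5401
Node 0 (S = 95): V_0 = e^(−0.005)·[0.4477·0.0000 + 0.5523·20.5401] = 11.2868

$11.29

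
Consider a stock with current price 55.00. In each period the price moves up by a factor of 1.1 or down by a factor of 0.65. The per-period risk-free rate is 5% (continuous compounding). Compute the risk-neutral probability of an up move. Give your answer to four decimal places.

p = 0.8917

Risk-neutral probability p = (e^0.05 − 0.65)/(1.1 − 0.65) = 0.4013/0.4500 = 0.8917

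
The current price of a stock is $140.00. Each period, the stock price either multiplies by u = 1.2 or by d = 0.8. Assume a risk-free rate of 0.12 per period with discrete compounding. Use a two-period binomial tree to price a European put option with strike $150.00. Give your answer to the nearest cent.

$5.91

Risk-neutral probability p = (1 + 0.12 − 0.8)/(1.2 − 0.8) = 0.3200/0.4000 = 0.8000
Terminal stock prices: S_uu = 201.6, S_ud = 134.4, S_dd = 89.6
Terminal payoffs (K − S): max(-51.6, 0) = 0, max(15.6, 0) = 15.6, max(60.4, 0) = 60.4
Node u (S = 168): V_u = 1/1.12·[0.8000·0.0000 + 0.2000·15.6000] = 2.7857
Node d (S = 112): V_d = 1/1.12·[0.8000·15.6000 + 0.2000·60.4000] = 21.9286
Node 0 (S = 140): V_0 = 1/1.12·[0.8000·2.7857 + 0.2000·21.9286] = 5.9056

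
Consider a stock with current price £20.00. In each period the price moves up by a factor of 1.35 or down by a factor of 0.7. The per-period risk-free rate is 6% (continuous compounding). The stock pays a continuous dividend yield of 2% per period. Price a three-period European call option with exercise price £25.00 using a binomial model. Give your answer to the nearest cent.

£3.08

Per-period risk-free factor R = e^0.06 = 1.0618; dividend-adjusted growth = e^(0.06−0.02) = 1.0408.
Risk-neutral probability p = (1.0408 − 0.7)/(1.35 − 0.7) = 0.3408/0.6500 = 0.5243
Terminal stock prices: S_uuu = 49.21, S_uud = 25.52, S_udd = 13.23, S_ddd = 6.86
Terminal payoffs (S − K): max(24.21, 0) = 24.21, max(0.515, 0) = 0.515, max(-11.77, 0) = 0, max(-18.14, 0) = 0
Node uu (S = 36.45): V_uu = e^(−0.06)·[0.5243·24.2075 + 0.4757·0.5150] = 12.1841
Node ud (S = 18.9): V_ud = e^(−0.06)·[0.5243·0.5150 + 0.4757·0.0000] = 0.2543
Node dd (S = 9.8): V_dd = e^(−0.06)·[0.5243·0.0000 + 0.4757·0.0000] = 0.0000
Node u (S = 27): V_u = e^(−0.06)·[0.5243·12.1841 + 0.4757·0.2543] = 6.1303
Node d (S = 14): V_d = e^(−0.06)·[0.5243·0.2543 + 0.4757·0.0000] = 0.1256
Node 0 (S = 20): V_0 = e^(−0.06)·[0.5243·6.1303 + 0.4757·0.1256] = 3.0833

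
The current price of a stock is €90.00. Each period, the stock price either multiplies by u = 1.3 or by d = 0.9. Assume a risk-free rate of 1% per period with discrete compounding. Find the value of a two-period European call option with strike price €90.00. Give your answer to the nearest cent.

€10.58

Risk-neutral probability p = (1 + 0.01 − 0.9)/(1.3 − 0.9) = 0.1100/0.4000 = 0.2750
Terminal stock prices: S_uu = 152.1, S_ud = 105.3, S_dd = 72.9
Terminal payoffs (S − K): max(62.1, 0) = 62.1, max(15.3, 0) = 15.3, max(-17.1, 0) = 0
Node u (S = 117): V_u = 1/1.01·[0.2750·62.1000 + 0.7250·15.3000] = 27.8911
Node d (S = 81): V_d = 1/1.01·[0.2750·15.3000 + 0.7250·0.0000] = 4.1658
Node 0 (S = 90): V_0 = 1/1.01·[0.2750·27.8911 + 0.7250·4.1658] = 10.5844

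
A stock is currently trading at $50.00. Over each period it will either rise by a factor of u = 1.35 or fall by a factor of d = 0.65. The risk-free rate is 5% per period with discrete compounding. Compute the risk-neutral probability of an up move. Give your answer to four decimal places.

Risk-neutral probability p = (1 + 0.05 − 0.65)/(1.35 − 0.65) = 0.4000/0.7000 = 0.5714

p = 0.5714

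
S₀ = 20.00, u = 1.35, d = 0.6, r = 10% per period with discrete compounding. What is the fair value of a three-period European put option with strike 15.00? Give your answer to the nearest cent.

Risk-neutral probability p = (1 + 0.1 − 0.6)/(1.35 − 0.6) = 0.5000/0.7500 = 0.6667
Terminal stock prices: S_uuu = 49.21, S_uud = 21.87, S_udd = 9.72, S_ddd = 4.32
Terminal payoffs (K − S): max(-34.21, 0) = 0, max(-6.87, 0) = 0, max(5.28, 0) = 5.28, max(10.68, 0) = 10.68
Node uu (S = 36.45): V_uu = 1/1.1·[0.6667·0.0000 + 0.3333·0.0000] = 0.0000
Node ud (S = 16.2): V_ud = 1/1.1·[0.6667·0.0000 + 0.3333·5.2800] = 1.6000
Node dd (S = 7.2): V_dd = 1/1.1·[0.6667·5.2800 + 0.3333·10.6800] = 6.4364
Node u (S = 27): V_u = 1/1.1·[0.6667·0.0000 + 0.3333·1.6000] = 0.4848
Node d (S = 12): V_d = 1/1.1·[0.6667·1.6000 + 0.3333·6.4364] = 2.9201
Node 0 (S = 20): V_0 = 1/1.1·[0.6667·0.4848 + 0.3333·2.9201] = 1.1787

1.18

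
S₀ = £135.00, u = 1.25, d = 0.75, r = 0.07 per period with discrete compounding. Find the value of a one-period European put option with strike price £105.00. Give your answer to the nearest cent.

Risk-neutral probability p = (1 + 0.07 − 0.75)/(1.25 − 0.75) = 0.3200/0.5000 = 0.6400
Terminal stock prices: S_u = 168.8, S_d = 101.2
Terminal payoffs (K − S): max(-63.75, 0) = 0, max(3.75, 0) = 3.75
Node 0 (S = 135): V_0 = 1/1.07·[0.6400·0.0000 + 0.3600·3.7500] = 1.2617

£1.26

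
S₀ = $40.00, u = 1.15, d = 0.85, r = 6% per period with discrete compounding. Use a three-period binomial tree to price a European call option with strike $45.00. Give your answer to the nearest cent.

Risk-neutral probability p = (1 + 0.06 − 0.85)/(1.15 − 0.85) = 0.2100/0.3000 = 0.7000
Terminal stock prices: S_uuu = 60.83, S_uud = 44.96, S_udd = 33.23, S_ddd = 24.56
Terminal payoffs (S − K): max(15.83, 0) = 15.83, max(-0.035, 0) = 0, max(-11.77, 0) = 0, max(-20.44, 0) = 0
Node uu (S = 52.9): V_uu = 1/1.06·[0.7000·15.8350 + 0.3000·0.0000] = 10.4571
Node ud (S = 39.1): V_ud = 1/1.06·[0.7000·0.0000 + 0.3000·0.0000] = 0.0000
Node dd (S = 28.9): V_dd = 1/1.06·[0.7000·0.0000 + 0.3000·0.0000] = 0.0000
Node u (S = 46): V_u = 1/1.06·[0.7000·10.4571 + 0.3000·0.0000] = 6.9056
Node d (S = 34): V_d = 1/1.06·[0.7000·0.0000 + 0.3000·0.0000] = 0.0000
Node 0 (S = 40): V_0 = 1/1.06·[0.7000·6.9056 + 0.3000·0.0000] = 4.5603

$4.56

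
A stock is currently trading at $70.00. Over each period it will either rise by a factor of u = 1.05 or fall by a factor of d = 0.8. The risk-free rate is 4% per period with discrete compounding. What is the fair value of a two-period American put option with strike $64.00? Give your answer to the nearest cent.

$0.49

Risk-neutral probability p = (1 + 0.04 − 0.8)/(1.05 − 0.8) = 0.2400/0.2500 = 0.9600
Terminal stock prices: S_uu = 77.17, S_ud = 58.8, S_dd = 44.8
Terminal payoffs (K − S): max(-13.17, 0) = 0, max(5.2, 0) = 5.2, max(19.2, 0) = 19.2
Node u (S = 73.5): continuation = 1/1.04·[0.9600·0.0000 + 0.0400·5.2000] = 0.2000; exercise value = 0.0000 ≤ continuation, so V_u = 0.2000
Node d (S = 56): continuation = 1/1.04·[0.9600·5.2000 + 0.0400·19.2000] = 5.5385; exercise value = 8.0000 > continuation, so V_d = 8.0000 (exercise)
Node 0 (S = 70): continuation = 1/1.04·[0.9600·0.2000 + 0.0400·8.0000] = 0.4923; exercise value = 0.0000 ≤ continuation, so V_0 = 0.4923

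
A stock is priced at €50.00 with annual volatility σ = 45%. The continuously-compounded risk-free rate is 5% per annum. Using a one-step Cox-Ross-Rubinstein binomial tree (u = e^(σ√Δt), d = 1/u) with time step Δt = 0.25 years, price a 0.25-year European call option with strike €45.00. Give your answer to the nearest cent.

€8.21

CRR parameters: u = e^(σ√Δt) = e^(0.45·√0.25) = 1.2523, d = 1/u = 0.7985
Per-period rate: rΔt = 0.05·0.25 = 0.0125, so R = e^0.0125 = 1.0126
Risk-neutral probability p = (e^0.0125 − 0.7985)/(1.2523 − 0.7985) = 0.2141/0.4538 = 0.4717
Terminal stock prices: S_u = 62.62, S_d = 39.93
Terminal payoffs (S − K): max(17.62, 0) = 17.62, max(-5.074, 0) = 0
Node 0 (S = 50): V_0 = e^(−0.0125)·[0.4717·17.6161 + 0.5283·0.0000] = 8.2064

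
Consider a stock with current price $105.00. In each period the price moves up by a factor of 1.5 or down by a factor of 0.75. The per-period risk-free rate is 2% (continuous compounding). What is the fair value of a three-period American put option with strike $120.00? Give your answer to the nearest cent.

Risk-neutral probability p = (e^0.02 − 0.75)/(1.5 − 0.75) = 0.2702/0.7500 = 0.3603
Terminal stock prices: S_uuu = 354.4, S_uud = 177.2, S_udd = 88.59, S_ddd = 44.3
Terminal payoffs (K − S): max(-234.4, 0) = 0, max(-57.19, 0) = 0, max(31.41, 0) = 31.41, max(75.7, 0) = 75.7
Node uu (S = 236.2): continuation = e^(−0.02)·[0.3603·0.0000 + 0.6397·0.0000] = 0.0000; exercise value = 0.0000 ≤ continuation, so V_uu = 0.0000
Node ud (S = 118.1): continuation = e^(−0.02)·[0.3603·0.0000 + 0.6397·31.4062] = 19.6937; exercise value = 1.8750 ≤ continuation, so V_ud = 19.6937
Node dd (S = 59.06): continuation = e^(−0.02)·[0.3603·31.4062 + 0.6397·75.7031] = 58.5613; exercise value = 60.9375 > continuation, so V_dd = 60.9375 (exercise)
Node u (S = 157.5): continuation = e^(−0.02)·[0.3603·0.0000 + 0.6397·19.6937] = 12.3492; exercise value = 0.0000 ≤ continuation, so V_u = 12.3492
Node d (S = 78.75): continuation = e^(−0.02)·[0.3603·19.6937 + 0.6397·60.9375] = 45.1663; exercise value = 41.2500 ≤ continuation, so V_d = 45.1663
Node 0 (S = 105): continuation = e^(−0.02)·[0.3603·12.3492 + 0.6397·45.1663] = 32.6831; exercise value = 15.0000 ≤ continuation, so V_0 = 32.6831

$32.68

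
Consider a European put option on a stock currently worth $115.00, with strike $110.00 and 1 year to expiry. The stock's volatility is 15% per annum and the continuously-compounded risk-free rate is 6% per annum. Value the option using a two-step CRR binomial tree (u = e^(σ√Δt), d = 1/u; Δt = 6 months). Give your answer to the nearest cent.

$2.35

CRR parameters: u = e^(σ√Δt) = e^(0.15·√0.5) = 1.1119, d = 1/u = 0.8994
Per-period rate: rΔt = 0.06·0.5 = 0.03, so R = e^0.03 = 1.0305
Risk-neutral probability p = (e^0.03 − 0.8994)/(1.1119 − 0.8994) = 0.1311/0.2125 = 0.6168
Terminal stock prices: S_uu = 142.2, S_ud = 115, S_dd = 93.02
Terminal payoffs (K − S): max(-32.18, 0) = 0, max(-5, 0) = 0, max(16.98, 0) = 16.98
Node u (S = 127.9): V_u = e^(−0.03)·[0.6168·0.0000 + 0.3832·0.0000] = 0.0000
Node d (S = 103.4): V_d = e^(−0.03)·[0.6168·0.0000 + 0.3832·16.9813] = 6.3149
Node 0 (S = 115): V_0 = e^(−0.03)·[0.6168·0.0000 + 0.3832·6.3149] = 2.3483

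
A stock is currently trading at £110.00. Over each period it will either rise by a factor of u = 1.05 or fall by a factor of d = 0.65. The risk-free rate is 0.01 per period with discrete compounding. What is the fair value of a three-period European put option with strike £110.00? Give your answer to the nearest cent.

£9.03

Risk-neutral probability p = (1 + 0.01 − 0.65)/(1.05 − 0.65) = 0.3600/0.4000 = 0.9000
Terminal stock prices: S_uuu = 127.3, S_uud = 78.83, S_udd = 48.8, S_ddd = 30.21
Terminal payoffs (K − S): max(-17.34, 0) = 0, max(31.17, 0) = 31.17, max(61.2, 0) = 61.2, max(79.79, 0) = 79.79
Node uu (S = 121.3): V_uu = 1/1.01·[0.9000·0.0000 + 0.1000·31.1713] = 3.0863
Node ud (S = 75.08): V_ud = 1/1.01·[0.9000·31.1713 + 0.1000·61.2012] = 33.8359
Node dd (S = 46.48): V_dd = 1/1.01·[0.9000·61.2012 + 0.1000·79.7912] = 62.4359
Node u (S = 115.5): V_u = 1/1.01·[0.9000·3.0863 + 0.1000·33.8359] = 6.1002
Node d (S = 71.5): V_d = 1/1.01·[0.9000·33.8359 + 0.1000·62.4359] = 36.3326
Node 0 (S = 110): V_0 = 1/1.01·[0.9000·6.1002 + 0.1000·36.3326] = 9.0331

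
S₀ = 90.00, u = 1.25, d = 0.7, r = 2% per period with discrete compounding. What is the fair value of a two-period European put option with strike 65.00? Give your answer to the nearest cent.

3.51

Risk-neutral probability p = (1 + 0.02 − 0.7)/(1.25 − 0.7) = 0.3200/0.5500 = 0.5818
Terminal stock prices: S_uu = 140.6, S_ud = 78.75, S_dd = 44.1
Terminal payoffs (K − S): max(-75.62, 0) = 0, max(-13.75, 0) = 0, max(20.9, 0) = 20.9
Node u (S = 112.5): V_u = 1/1.02·[0.5818·0.0000 + 0.4182·0.0000] = 0.0000
Node d (S = 63): V_d = 1/1.02·[0.5818·0.0000 + 0.4182·20.9000] = 8.5686
Node 0 (S = 90): V_0 = 1/1.02·[0.5818·0.0000 + 0.4182·8.5686] = 3.5130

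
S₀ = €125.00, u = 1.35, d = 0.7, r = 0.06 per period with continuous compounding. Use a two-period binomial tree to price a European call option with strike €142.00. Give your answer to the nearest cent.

Risk-neutral probability p = (e^0.06 − 0.7)/(1.35 − 0.7) = 0.3618/0.6500 = 0.5567
Terminal stock prices: S_uu = 227.8, S_ud = 118.1, S_dd = 61.25
Terminal payoffs (S − K): max(85.81, 0) = 85.81, max(-23.88, 0) = 0, max(-80.75, 0) = 0
Node u (S = 168.8): V_u = e^(−0.06)·[0.5567·85.8125 + 0.4433·0.0000] = 44.9875
Node d (S = 87.5): V_d = e^(−0.06)·[0.5567·0.0000 + 0.4433·0.0000] = 0.0000
Node 0 (S = 125): V_0 = e^(−0.06)·[0.5567·44.9875 + 0.4433·0.0000] = 23.5849

€23.58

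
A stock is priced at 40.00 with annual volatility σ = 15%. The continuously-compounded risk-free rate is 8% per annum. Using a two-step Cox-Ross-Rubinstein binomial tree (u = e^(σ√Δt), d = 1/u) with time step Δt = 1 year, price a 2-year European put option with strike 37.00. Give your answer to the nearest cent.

0.43

CRR parameters: u = e^(σ√Δt) = e^(0.15·√1) = 1.1618, d = 1/u = 0.8607
Per-period rate: rΔt = 0.08·1 = 0.08, so R = e^0.08 = 1.0833
Risk-neutral probability p = (e^0.08 − 0.8607)/(1.1618 − 0.8607) = 0.2226/0.3011 = 0.7392
Terminal stock prices: S_uu = 53.99, S_ud = 40, S_dd = 29.63
Terminal payoffs (K − S): max(-16.99, 0) = 0, max(-3, 0) = 0, max(7.367, 0) = 7.367
Node u (S = 46.47): V_u = e^(−0.08)·[0.7392·0.0000 + 0.2608·0.0000] = 0.0000
Node d (S = 34.43): V_d = e^(−0.08)·[0.7392·0.0000 + 0.2608·7.3673] = 1.7740
Node 0 (S = 40): V_0 = e^(−0.08)·[0.7392·0.0000 + 0.2608·1.7740] = 0.4272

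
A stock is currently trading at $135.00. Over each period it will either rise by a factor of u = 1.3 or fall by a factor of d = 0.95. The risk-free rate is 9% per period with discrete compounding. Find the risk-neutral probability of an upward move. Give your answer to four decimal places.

Risk-neutral probability p = (1 + 0.09 − 0.95)/(1.3 − 0.95) = 0.1400/0.3500 = 0.4000

p = 0.4000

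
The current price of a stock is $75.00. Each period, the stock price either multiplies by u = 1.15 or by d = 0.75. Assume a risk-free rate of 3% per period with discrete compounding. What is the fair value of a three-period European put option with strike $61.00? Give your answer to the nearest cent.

$2.88

Risk-neutral probability p = (1 + 0.03 − 0.75)/(1.15 − 0.75) = 0.2800/0.4000 = 0.7000
Terminal stock prices: S_uuu = 114.1, S_uud = 74.39, S_udd = 48.52, S_ddd = 31.64
Terminal payoffs (K − S): max(-53.07, 0) = 0, max(-13.39, 0) = 0, max(12.48, 0) = 12.48, max(29.36, 0) = 29.36
Node uu (S = 99.19): V_uu = 1/1.03·[0.7000·0.0000 + 0.3000·0.0000] = 0.0000
Node ud (S = 64.69): V_ud = 1/1.03·[0.7000·0.0000 + 0.3000·12.4844] = 3.6362
Node dd (S = 42.19): V_dd = 1/1.03·[0.7000·12.4844 + 0.3000·29.3594] = 17.0358
Node u (S = 86.25): V_u = 1/1.03·[0.7000·0.0000 + 0.3000·3.6362] = 1.0591
Node d (S = 56.25): V_d = 1/1.03·[0.7000·3.6362 + 0.3000·17.0358] = 7.4331
Node 0 (S = 75): V_0 = 1/1.03·[0.7000·1.0591 + 0.3000·7.4331] = 2.8848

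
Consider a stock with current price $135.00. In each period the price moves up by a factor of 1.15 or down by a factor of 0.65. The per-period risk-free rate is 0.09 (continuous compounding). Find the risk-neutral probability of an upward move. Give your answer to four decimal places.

Risk-neutral probability p = (e^0.09 − 0.65)/(1.15 − 0.65) = 0.4442/0.5000 = 0.8883

p = 0.8883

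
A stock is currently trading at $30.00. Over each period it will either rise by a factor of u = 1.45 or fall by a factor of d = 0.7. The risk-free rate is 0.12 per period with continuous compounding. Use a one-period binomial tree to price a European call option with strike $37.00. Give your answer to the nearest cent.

$3.29

Risk-neutral probability p = (e^0.12 − 0.7)/(1.45 − 0.7) = 0.4275/0.7500 = 0.5700
Terminal stock prices: S_u = 43.5, S_d = 21
Terminal payoffs (S − K): max(6.5, 0) = 6.5, max(-16, 0) = 0
Node 0 (S = 30): V_0 = e^(−0.12)·[0.5700·6.5000 + 0.4300·0.0000] = 3.2860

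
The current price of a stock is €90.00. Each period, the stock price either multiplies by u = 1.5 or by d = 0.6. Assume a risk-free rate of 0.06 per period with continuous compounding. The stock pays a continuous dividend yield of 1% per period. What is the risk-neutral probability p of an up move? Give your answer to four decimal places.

Per-period risk-free factor R = e^0.06 = 1.0618; dividend-adjusted growth = e^(0.06−0.01) = 1.0513.
Risk-neutral probability p = (1.0513 − 0.6)/(1.5 − 0.6) = 0.4513/0.9000 = 0.5014

p = 0.5014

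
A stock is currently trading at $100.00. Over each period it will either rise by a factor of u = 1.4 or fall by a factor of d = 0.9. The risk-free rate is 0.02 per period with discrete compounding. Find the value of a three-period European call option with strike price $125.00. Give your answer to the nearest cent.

Risk-neutral probability p = (1 + 0.02 − 0.9)/(1.4 − 0.9) = 0.1200/0.5000 = 0.2400
Terminal stock prices: S_uuu = 274.4, S_uud = 176.4, S_udd = 113.4, S_ddd = 72.9
Terminal payoffs (S − K): max(149.4, 0) = 149.4, max(51.4, 0) = 51.4, max(-11.6, 0) = 0, max(-52.1, 0) = 0
Node uu (S = 196): V_uu = 1/1.02·[0.2400·149.4000 + 0.7600·51.4000] = 73.4510
Node ud (S = 126): V_ud = 1/1.02·[0.2400·51.4000 + 0.7600·0.0000] = 12.0941
Node dd (S = 81): V_dd = 1/1.02·[0.2400·0.0000 + 0.7600·0.0000] = 0.0000
Node u (S = 140): V_u = 1/1.02·[0.2400·73.4510 + 0.7600·12.0941] = 26.2939
Node d (S = 90): V_d = 1/1.02·[0.2400·12.0941 + 0.7600·0.0000] = 2.8457
Node 0 (S = 100): V_0 = 1/1.02·[0.2400·26.2939 + 0.7600·2.8457] = 8.3071

$8.31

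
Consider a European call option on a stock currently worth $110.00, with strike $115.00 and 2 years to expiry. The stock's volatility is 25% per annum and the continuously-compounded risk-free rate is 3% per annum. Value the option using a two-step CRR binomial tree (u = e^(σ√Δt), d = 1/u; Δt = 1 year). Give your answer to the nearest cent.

CRR parameters: u = e^(σ√Δt) = e^(0.25·√1) = 1.2840, d = 1/u = 0.7788
Per-period rate: rΔt = 0.03·1 = 0.03, so R = e^0.03 = 1.0305
Risk-neutral probability p = (e^0.03 − 0.7788)/(1.2840 − 0.7788) = 0.2517/0.5052 = 0.4981
Terminal stock prices: S_uu = 181.4, S_ud = 110, S_dd = 66.72
Terminal payoffs (S − K): max(66.36, 0) = 66.36, max(-5, 0) = 0, max(-48.28, 0) = 0
Node u (S = 141.2): V_u = e^(−0.03)·[0.4981·66.3593 + 0.5019·0.0000] = 32.0769
Node d (S = 85.67): V_d = e^(−0.03)·[0.4981·0.0000 + 0.5019·0.0000] = 0.0000
Node 0 (S = 110): V_0 = e^(−0.03)·[0.4981·32.0769 + 0.5019·0.0000] = 15.5054

$15.51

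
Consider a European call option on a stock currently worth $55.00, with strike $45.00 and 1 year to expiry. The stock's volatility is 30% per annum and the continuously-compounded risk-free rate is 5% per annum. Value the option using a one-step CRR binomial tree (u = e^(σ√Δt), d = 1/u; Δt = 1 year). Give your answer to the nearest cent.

$14.18

CRR parameters: u = e^(σ√Δt) = e^(0.3·√1) = 1.3499, d = 1/u = 0.7408
Per-period rate: rΔt = 0.05·1 = 0.05, so R = e^0.05 = 1.0513
Risk-neutral probability p = (e^0.05 − 0.7408)/(1.3499 − 0.7408) = 0.3105/0.6090 = 0.5097
Terminal stock prices: S_u = 74.24, S_d = 40.75
Terminal payoffs (S − K): max(29.24, 0) = 29.24, max(-4.255, 0) = 0
Node 0 (S = 55): V_0 = e^(−0.05)·[0.5097·29.2422 + 0.4903·0.0000] = 14.1790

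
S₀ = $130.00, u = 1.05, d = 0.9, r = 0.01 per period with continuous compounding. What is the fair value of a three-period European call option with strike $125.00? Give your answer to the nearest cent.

$11.44

Risk-neutral probability p = (e^0.01 − 0.9)/(1.05 − 0.9) = 0.1101/0.1500 = 0.7337
Terminal stock prices: S_uuu = 150.5, S_uud = 129, S_udd = 110.6, S_ddd = 94.77
Terminal payoffs (S − K): max(25.49, 0) = 25.49, max(3.993, 0) = 3.993, max(-14.43, 0) = 0, max(-30.23, 0) = 0
Node uu (S = 143.3): V_uu = e^(−0.01)·[0.7337·25.4913 + 0.2663·3.9925] = 19.5688
Node ud (S = 122.9): V_ud = e^(−0.01)·[0.7337·3.9925 + 0.2663·0.0000] = 2.9000
Node dd (S = 105.3): V_dd = e^(−0.01)·[0.7337·0.0000 + 0.2663·0.0000] = 0.0000
Node u (S = 136.5): V_u = e^(−0.01)·[0.7337·19.5688 + 0.2663·2.9000] = 14.9788
Node d (S = 117): V_d = e^(−0.01)·[0.7337·2.9000 + 0.2663·0.0000] = 2.1065
Node 0 (S = 130): V_0 = e^(−0.01)·[0.7337·14.9788 + 0.2663·2.1065] = 11.4356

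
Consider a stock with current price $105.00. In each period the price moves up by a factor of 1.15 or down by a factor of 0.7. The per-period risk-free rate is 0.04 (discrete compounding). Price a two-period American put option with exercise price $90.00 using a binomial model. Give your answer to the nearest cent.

Risk-neutral probability p = (1 + 0.04 − 0.7)/(1.15 − 0.7) = 0.3400/0.4500 = 0.7556
Terminal stock prices: S_uu = 138.9, S_ud = 84.52, S_dd = 51.45
Terminal payoffs (K − S): max(-48.86, 0) = 0, max(5.475, 0) = 5.475, max(38.55, 0) = 38.55
Node u (S = 120.7): continuation = 1/1.04·[0.7556·0.0000 + 0.2444·5.4750] = 1.2869; exercise value = 0.0000 ≤ continuation, so V_u = 1.2869
Node d (S = 73.5): continuation = 1/1.04·[0.7556·5.4750 + 0.2444·38.5500] = 13.0385; exercise value = 16.5000 > continuation, so V_d = 16.5000 (exercise)
Node 0 (S = 105): continuation = 1/1.04·[0.7556·1.2869 + 0.2444·16.5000] = 4.8131; exercise value = 0.0000 ≤ continuation, so V_0 = 4.8131

$4.81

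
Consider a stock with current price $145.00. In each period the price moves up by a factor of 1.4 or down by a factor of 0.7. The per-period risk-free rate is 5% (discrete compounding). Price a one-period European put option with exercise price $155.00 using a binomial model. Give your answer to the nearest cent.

$25.48

Risk-neutral probability p = (1 + 0.05 − 0.7)/(1.4 − 0.7) = 0.3500/0.7000 = 0.5000
Terminal stock prices: S_u = 203, S_d = 101.5
Terminal payoffs (K − S): max(-48, 0) = 0, max(53.5, 0) = 53.5
Node 0 (S = 145): V_0 = 1/1.05·[0.5000·0.0000 + 0.5000·53.5000] = 25.4762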